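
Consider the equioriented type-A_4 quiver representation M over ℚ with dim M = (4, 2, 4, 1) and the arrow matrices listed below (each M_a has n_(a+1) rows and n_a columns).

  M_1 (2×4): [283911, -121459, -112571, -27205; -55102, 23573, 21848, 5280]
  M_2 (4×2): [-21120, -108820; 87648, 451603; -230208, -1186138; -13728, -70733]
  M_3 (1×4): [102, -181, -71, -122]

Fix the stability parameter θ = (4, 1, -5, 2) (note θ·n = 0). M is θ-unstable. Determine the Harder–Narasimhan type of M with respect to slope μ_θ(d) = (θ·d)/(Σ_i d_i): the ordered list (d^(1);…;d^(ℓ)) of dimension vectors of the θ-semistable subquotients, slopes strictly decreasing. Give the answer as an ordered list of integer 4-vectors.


Via rank(M_{q-1}∘⋯∘M_p): M ≅ I[1,1]^2, I[1,2], I[1,4], I[3,3]^3.
μ_θ-semistable layers: μ^(1)=4; μ^(2)=5/2; μ^(3)=2; μ^(4)=0; μ^(5)=-5

((2, 0, 0, 0); (1, 1, 0, 0); (0, 0, 0, 1); (1, 1, 1, 0); (0, 0, 3, 0))


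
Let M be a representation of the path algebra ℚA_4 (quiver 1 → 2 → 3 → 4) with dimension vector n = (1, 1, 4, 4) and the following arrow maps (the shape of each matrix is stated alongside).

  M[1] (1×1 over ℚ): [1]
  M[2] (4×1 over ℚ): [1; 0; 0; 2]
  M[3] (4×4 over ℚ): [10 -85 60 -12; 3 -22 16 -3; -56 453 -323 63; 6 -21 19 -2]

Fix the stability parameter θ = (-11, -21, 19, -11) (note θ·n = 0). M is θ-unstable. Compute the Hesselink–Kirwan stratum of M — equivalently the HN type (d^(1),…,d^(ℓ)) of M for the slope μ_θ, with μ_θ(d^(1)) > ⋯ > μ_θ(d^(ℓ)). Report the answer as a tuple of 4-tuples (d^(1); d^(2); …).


Interval decomposition of M: I[1,4], I[3,4]^3.
HN type (ℓ=2): μ^(1)=4; μ^(2)=-16

((0, 0, 4, 4); (1, 1, 0, 0))


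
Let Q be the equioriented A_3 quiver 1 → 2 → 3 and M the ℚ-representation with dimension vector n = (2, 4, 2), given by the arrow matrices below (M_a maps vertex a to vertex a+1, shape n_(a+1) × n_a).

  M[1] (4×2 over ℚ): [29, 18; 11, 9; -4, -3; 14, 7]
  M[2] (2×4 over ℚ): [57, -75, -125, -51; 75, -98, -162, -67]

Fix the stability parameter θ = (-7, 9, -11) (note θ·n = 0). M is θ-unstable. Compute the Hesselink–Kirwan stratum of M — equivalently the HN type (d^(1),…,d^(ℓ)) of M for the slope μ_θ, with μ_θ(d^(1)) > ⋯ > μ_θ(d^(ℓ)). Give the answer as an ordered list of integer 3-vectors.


Barcode: M ≅ I[1,3]^2, I[2,2]^2. HN layers by μ_θ (3 steps, strictly decreasing):
  μ^(1)=9; μ^(2)=-1; μ^(3)=-7

((0, 2, 0); (0, 2, 2); (2, 0, 0))


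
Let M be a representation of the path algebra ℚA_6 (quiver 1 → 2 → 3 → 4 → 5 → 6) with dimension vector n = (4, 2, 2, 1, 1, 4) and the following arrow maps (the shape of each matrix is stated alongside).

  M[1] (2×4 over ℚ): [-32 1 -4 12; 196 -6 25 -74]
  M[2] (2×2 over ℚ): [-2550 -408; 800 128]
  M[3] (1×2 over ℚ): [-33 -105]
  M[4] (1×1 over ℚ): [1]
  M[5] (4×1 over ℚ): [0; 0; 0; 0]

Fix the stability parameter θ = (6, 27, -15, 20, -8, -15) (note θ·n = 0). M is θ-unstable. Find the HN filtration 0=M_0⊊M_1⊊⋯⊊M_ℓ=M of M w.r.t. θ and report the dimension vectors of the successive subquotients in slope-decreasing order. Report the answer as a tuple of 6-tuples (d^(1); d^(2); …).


Via rank(M_{q-1}∘⋯∘M_p): M ≅ I[1,1]^2, I[1,2], I[1,5], I[3,3], I[6,6]^4.
μ_θ-semistable layers: μ^(1)=27; μ^(2)=6; μ^(3)=-15

((0, 1, 0, 0, 0, 0); (4, 1, 1, 1, 1, 0); (0, 0, 1, 0, 0, 4))


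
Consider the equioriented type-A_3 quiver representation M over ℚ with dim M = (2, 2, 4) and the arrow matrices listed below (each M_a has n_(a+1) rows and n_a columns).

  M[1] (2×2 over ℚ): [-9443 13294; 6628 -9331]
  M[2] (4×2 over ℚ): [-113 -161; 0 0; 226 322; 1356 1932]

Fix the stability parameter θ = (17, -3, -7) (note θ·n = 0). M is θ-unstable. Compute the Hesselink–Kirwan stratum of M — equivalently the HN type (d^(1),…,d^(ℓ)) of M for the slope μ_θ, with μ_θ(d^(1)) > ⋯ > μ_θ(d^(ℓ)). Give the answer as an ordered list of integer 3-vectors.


Via rank(M_{q-1}∘⋯∘M_p): M ≅ I[1,2], I[1,3], I[3,3]^3.
μ_θ-semistable layers: μ^(1)=7; μ^(2)=7/3; μ^(3)=-7

((1, 1, 0); (1, 1, 1); (0, 0, 3))


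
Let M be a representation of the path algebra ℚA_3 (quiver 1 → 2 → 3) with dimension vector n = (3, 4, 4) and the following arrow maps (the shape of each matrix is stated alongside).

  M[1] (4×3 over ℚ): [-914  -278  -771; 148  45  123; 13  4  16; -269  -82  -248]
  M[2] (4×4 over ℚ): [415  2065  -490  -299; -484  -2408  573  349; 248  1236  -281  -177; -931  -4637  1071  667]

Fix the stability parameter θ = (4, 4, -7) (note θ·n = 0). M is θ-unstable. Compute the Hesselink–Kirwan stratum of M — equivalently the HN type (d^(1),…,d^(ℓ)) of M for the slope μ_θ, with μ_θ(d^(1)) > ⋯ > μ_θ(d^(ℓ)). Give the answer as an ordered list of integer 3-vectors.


Interval decomposition of M: I[1,2], I[1,3]^2, I[2,3], I[3,3].
HN type (ℓ=4): μ^(1)=4; μ^(2)=1/3; μ^(3)=-3/2; μ^(4)=-7

((1, 1, 0); (2, 2, 2); (0, 1, 1); (0, 0, 1))


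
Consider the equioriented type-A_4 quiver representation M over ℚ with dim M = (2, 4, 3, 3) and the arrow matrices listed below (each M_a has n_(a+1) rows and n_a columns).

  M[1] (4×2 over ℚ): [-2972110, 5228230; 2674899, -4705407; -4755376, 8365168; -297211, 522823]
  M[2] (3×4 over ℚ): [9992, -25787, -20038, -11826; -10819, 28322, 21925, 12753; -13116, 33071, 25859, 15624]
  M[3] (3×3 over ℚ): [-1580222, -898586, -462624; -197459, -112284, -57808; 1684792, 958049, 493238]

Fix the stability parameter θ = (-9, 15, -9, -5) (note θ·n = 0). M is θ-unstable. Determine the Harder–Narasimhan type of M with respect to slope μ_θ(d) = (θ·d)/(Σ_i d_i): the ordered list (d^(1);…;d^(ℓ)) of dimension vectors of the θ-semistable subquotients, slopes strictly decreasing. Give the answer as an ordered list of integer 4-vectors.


Barcode: M ≅ I[1,1], I[1,4], I[2,2], I[2,4]^2. HN layers by μ_θ (3 steps, strictly decreasing):
  μ^(1)=15; μ^(2)=1/3; μ^(3)=-9

((0, 1, 0, 0); (0, 3, 3, 3); (2, 0, 0, 0))


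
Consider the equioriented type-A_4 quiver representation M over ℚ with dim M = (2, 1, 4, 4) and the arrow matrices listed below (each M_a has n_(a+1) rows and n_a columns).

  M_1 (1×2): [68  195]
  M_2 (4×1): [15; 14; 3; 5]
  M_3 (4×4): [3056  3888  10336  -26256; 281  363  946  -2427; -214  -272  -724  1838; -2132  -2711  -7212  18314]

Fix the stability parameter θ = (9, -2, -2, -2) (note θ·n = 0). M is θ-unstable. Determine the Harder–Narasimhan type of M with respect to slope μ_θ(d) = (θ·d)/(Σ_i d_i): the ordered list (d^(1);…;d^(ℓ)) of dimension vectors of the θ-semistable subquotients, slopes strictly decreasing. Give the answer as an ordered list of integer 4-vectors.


Via rank(M_{q-1}∘⋯∘M_p): M ≅ I[1,1], I[1,3], I[3,3], I[3,4]^2, I[4,4]^2.
μ_θ-semistable layers: μ^(1)=9; μ^(2)=5/3; μ^(3)=-2

((1, 0, 0, 0); (1, 1, 1, 0); (0, 0, 3, 4))


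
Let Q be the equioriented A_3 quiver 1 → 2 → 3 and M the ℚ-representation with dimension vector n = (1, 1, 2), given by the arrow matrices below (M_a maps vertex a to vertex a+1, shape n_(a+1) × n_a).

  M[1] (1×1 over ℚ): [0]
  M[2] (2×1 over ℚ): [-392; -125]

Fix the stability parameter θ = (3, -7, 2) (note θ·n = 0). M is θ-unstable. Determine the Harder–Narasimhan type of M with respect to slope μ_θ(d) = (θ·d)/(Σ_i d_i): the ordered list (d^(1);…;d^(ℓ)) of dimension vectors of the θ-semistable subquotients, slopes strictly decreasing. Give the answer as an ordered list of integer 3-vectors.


Via rank(M_{q-1}∘⋯∘M_p): M ≅ I[1,1], I[2,3], I[3,3].
μ_θ-semistable layers: μ^(1)=3; μ^(2)=2; μ^(3)=-7

((1, 0, 0); (0, 0, 2); (0, 1, 0))


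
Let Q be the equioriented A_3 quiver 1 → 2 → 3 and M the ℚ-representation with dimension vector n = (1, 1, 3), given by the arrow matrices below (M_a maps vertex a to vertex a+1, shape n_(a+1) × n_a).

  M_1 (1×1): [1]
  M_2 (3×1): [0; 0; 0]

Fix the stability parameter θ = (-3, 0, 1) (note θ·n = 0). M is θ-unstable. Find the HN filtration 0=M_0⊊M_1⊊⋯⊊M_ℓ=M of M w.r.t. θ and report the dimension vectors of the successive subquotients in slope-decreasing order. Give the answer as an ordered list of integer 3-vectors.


Via rank(M_{q-1}∘⋯∘M_p): M ≅ I[1,2], I[3,3]^3.
μ_θ-semistable layers: μ^(1)=1; μ^(2)=0; μ^(3)=-3

((0, 0, 3); (0, 1, 0); (1, 0, 0))


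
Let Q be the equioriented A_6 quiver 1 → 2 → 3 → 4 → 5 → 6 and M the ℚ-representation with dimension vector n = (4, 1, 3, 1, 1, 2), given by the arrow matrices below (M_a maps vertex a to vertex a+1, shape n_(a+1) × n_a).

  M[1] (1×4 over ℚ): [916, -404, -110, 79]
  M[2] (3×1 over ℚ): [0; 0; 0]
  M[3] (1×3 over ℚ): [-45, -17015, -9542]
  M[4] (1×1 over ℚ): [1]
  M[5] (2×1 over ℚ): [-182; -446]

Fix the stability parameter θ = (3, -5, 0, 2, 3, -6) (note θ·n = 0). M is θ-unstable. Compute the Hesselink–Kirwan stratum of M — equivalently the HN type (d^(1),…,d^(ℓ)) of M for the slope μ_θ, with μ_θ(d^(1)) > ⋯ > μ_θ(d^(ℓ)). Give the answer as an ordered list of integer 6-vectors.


Barcode: M ≅ I[1,1]^3, I[1,2], I[3,3]^2, I[3,6], I[6,6]. HN layers by μ_θ (5 steps, strictly decreasing):
  μ^(1)=3; μ^(2)=0; μ^(3)=-1/4; μ^(4)=-1; μ^(5)=-6

((3, 0, 0, 0, 0, 0); (0, 0, 2, 0, 0, 0); (0, 0, 1, 1, 1, 1); (1, 1, 0, 0, 0, 0); (0, 0, 0, 0, 0, 1))


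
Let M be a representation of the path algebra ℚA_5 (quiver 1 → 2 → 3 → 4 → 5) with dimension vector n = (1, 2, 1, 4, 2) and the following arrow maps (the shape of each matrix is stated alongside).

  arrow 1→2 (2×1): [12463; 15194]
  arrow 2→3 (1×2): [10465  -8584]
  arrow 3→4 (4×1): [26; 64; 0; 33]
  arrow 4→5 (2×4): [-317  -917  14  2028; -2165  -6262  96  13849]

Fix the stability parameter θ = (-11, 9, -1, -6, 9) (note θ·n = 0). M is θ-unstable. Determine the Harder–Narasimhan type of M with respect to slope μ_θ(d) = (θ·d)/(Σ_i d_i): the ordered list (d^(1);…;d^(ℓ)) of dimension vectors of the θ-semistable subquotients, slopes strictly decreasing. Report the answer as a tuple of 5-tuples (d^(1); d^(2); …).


Via rank(M_{q-1}∘⋯∘M_p): M ≅ I[1,5], I[2,2], I[4,4]^2, I[4,5].
μ_θ-semistable layers: μ^(1)=9; μ^(2)=2/3; μ^(3)=-6; μ^(4)=-11

((0, 1, 0, 0, 2); (0, 1, 1, 1, 0); (0, 0, 0, 3, 0); (1, 0, 0, 0, 0))


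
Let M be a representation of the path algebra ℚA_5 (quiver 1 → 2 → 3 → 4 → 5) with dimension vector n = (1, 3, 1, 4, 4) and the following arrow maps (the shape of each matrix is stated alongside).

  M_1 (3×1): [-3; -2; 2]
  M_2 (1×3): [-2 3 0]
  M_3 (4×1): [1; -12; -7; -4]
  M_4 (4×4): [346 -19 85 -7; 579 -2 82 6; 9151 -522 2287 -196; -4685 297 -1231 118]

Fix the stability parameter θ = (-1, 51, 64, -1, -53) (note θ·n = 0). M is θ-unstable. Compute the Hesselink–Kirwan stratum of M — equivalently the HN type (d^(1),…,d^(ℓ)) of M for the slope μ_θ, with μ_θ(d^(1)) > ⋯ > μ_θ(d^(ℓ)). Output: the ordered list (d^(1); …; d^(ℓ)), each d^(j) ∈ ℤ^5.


Barcode: M ≅ I[1,2], I[2,2], I[2,5], I[4,5]^3. HN layers by μ_θ (4 steps, strictly decreasing):
  μ^(1)=51; μ^(2)=61/4; μ^(3)=-1; μ^(4)=-27

((0, 2, 0, 0, 0); (0, 1, 1, 1, 1); (1, 0, 0, 0, 0); (0, 0, 0, 3, 3))


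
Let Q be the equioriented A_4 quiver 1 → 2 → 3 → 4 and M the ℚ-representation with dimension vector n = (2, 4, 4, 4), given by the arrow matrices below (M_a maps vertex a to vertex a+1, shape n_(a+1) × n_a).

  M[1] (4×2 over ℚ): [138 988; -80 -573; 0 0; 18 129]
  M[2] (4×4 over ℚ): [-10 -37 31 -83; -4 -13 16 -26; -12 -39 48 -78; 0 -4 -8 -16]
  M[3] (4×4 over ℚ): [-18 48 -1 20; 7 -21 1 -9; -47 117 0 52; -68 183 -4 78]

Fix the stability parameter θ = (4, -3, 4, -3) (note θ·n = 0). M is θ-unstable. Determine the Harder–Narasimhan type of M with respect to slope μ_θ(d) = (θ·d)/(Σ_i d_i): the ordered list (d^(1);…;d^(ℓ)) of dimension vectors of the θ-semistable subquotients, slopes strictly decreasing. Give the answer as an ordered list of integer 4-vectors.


Barcode: M ≅ I[1,4]^2, I[2,2]^2, I[3,4]^2. HN layers by μ_θ (2 steps, strictly decreasing):
  μ^(1)=1/2; μ^(2)=-3

((2, 2, 4, 4); (0, 2, 0, 0))


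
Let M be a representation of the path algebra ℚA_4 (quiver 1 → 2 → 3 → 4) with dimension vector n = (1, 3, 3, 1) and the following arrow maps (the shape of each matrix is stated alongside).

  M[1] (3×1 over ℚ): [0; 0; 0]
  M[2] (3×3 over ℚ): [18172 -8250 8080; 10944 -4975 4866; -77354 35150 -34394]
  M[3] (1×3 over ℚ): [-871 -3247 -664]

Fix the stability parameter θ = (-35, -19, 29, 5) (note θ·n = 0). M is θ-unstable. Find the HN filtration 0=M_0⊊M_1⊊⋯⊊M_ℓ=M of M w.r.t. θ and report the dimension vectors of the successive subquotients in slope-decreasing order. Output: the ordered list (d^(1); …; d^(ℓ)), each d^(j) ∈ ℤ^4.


Interval decomposition of M: I[1,1], I[2,2], I[2,3], I[2,4], I[3,3].
HN type (ℓ=4): μ^(1)=29; μ^(2)=17; μ^(3)=-19; μ^(4)=-35

((0, 0, 2, 0); (0, 0, 1, 1); (0, 3, 0, 0); (1, 0, 0, 0))


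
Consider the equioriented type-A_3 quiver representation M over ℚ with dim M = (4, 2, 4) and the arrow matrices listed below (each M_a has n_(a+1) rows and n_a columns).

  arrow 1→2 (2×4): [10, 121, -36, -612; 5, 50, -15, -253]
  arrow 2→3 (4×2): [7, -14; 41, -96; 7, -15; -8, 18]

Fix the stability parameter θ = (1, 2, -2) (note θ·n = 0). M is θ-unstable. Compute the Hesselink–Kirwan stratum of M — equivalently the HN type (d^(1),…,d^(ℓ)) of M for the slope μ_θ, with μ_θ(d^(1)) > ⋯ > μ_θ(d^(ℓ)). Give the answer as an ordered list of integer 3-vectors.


Barcode: M ≅ I[1,1]^2, I[1,3]^2, I[3,3]^2. HN layers by μ_θ (3 steps, strictly decreasing):
  μ^(1)=1; μ^(2)=1/3; μ^(3)=-2

((2, 0, 0); (2, 2, 2); (0, 0, 2))


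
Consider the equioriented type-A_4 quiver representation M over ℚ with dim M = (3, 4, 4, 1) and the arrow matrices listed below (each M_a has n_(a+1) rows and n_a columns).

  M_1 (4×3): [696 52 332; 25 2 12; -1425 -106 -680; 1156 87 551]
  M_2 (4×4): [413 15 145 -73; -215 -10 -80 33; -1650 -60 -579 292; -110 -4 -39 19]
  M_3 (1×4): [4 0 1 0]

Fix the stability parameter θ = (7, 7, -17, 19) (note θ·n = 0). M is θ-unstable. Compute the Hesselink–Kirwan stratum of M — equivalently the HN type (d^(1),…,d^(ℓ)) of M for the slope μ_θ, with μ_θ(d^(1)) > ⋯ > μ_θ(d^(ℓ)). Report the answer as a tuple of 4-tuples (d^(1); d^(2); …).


Barcode: M ≅ I[1,3]^2, I[1,4], I[2,3]. HN layers by μ_θ (3 steps, strictly decreasing):
  μ^(1)=19; μ^(2)=-1; μ^(3)=-5

((0, 0, 0, 1); (3, 3, 3, 0); (0, 1, 1, 0))


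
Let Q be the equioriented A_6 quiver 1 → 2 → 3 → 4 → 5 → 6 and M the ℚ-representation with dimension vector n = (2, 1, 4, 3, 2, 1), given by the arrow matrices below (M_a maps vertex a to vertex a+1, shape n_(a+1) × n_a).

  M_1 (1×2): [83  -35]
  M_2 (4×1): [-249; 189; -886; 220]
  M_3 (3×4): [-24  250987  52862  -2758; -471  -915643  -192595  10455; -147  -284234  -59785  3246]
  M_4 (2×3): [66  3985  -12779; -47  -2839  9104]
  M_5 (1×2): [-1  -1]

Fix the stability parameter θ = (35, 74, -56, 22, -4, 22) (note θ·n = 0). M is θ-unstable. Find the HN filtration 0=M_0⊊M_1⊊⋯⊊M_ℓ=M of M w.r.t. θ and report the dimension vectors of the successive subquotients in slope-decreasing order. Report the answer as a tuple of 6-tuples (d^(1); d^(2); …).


Barcode: M ≅ I[1,1], I[1,5], I[3,3], I[3,4], I[3,6]. HN layers by μ_θ (5 steps, strictly decreasing):
  μ^(1)=35; μ^(2)=22; μ^(3)=71/5; μ^(4)=9; μ^(5)=-56

((1, 0, 0, 0, 0, 0); (0, 0, 0, 1, 0, 1); (1, 1, 1, 1, 1, 0); (0, 0, 0, 1, 1, 0); (0, 0, 3, 0, 0, 0))


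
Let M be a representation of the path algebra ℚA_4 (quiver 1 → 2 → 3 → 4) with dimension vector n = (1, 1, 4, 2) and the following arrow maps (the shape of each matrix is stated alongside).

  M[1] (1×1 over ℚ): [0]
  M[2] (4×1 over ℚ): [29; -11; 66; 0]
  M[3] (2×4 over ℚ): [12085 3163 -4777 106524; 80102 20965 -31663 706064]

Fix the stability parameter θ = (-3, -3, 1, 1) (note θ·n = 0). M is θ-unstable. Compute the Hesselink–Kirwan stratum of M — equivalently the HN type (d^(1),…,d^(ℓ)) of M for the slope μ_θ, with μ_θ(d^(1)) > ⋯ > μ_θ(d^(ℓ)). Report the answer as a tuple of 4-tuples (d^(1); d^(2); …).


Barcode: M ≅ I[1,1], I[2,4], I[3,3]^2, I[3,4]. HN layers by μ_θ (2 steps, strictly decreasing):
  μ^(1)=1; μ^(2)=-3

((0, 0, 4, 2); (1, 1, 0, 0))


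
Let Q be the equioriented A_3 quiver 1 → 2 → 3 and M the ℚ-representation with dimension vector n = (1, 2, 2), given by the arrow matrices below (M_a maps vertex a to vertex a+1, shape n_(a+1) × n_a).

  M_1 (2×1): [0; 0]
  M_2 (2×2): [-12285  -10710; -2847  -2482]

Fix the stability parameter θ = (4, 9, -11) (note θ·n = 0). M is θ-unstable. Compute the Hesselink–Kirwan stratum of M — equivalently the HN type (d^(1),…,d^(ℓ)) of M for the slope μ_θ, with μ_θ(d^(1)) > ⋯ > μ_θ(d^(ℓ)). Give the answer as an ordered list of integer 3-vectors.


Interval decomposition of M: I[1,1], I[2,2], I[2,3], I[3,3].
HN type (ℓ=4): μ^(1)=9; μ^(2)=4; μ^(3)=-1; μ^(4)=-11

((0, 1, 0); (1, 0, 0); (0, 1, 1); (0, 0, 1))


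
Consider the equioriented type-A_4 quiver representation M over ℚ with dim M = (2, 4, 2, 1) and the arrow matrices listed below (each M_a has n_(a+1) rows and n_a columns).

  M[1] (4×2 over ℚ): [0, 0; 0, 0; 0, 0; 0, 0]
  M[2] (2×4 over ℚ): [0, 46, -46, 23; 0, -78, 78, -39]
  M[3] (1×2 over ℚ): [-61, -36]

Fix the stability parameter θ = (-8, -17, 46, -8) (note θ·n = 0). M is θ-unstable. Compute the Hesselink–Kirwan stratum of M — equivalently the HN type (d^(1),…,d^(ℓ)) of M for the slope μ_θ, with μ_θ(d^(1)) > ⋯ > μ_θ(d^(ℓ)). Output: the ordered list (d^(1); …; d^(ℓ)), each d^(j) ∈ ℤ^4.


Via rank(M_{q-1}∘⋯∘M_p): M ≅ I[1,1]^2, I[2,2]^3, I[2,4], I[3,3].
μ_θ-semistable layers: μ^(1)=46; μ^(2)=19; μ^(3)=-8; μ^(4)=-17

((0, 0, 1, 0); (0, 0, 1, 1); (2, 0, 0, 0); (0, 4, 0, 0))


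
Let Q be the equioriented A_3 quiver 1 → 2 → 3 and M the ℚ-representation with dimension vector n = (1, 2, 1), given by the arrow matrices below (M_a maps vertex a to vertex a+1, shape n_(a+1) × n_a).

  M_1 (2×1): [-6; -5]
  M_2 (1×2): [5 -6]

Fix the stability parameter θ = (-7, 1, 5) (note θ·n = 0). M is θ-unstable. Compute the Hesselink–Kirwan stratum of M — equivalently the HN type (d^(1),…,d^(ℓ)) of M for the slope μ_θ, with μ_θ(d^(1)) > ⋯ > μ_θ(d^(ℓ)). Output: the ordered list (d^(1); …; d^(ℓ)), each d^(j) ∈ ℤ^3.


Barcode: M ≅ I[1,2], I[2,3]. HN layers by μ_θ (3 steps, strictly decreasing):
  μ^(1)=5; μ^(2)=1; μ^(3)=-7

((0, 0, 1); (0, 2, 0); (1, 0, 0))


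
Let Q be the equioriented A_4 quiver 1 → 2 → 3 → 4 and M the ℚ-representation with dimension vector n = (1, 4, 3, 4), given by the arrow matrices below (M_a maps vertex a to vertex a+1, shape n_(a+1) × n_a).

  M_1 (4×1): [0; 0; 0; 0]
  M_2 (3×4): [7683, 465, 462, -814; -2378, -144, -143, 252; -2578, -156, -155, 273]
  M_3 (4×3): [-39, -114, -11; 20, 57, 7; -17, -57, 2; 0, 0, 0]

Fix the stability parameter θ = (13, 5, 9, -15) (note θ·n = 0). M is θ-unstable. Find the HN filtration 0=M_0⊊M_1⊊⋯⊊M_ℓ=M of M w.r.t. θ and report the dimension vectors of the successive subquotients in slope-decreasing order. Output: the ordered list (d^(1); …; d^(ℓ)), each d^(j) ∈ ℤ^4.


Interval decomposition of M: I[1,1], I[2,2], I[2,3], I[2,4]^2, I[4,4]^2.
HN type (ℓ=5): μ^(1)=13; μ^(2)=9; μ^(3)=5; μ^(4)=-1/3; μ^(5)=-15

((1, 0, 0, 0); (0, 0, 1, 0); (0, 2, 0, 0); (0, 2, 2, 2); (0, 0, 0, 2))


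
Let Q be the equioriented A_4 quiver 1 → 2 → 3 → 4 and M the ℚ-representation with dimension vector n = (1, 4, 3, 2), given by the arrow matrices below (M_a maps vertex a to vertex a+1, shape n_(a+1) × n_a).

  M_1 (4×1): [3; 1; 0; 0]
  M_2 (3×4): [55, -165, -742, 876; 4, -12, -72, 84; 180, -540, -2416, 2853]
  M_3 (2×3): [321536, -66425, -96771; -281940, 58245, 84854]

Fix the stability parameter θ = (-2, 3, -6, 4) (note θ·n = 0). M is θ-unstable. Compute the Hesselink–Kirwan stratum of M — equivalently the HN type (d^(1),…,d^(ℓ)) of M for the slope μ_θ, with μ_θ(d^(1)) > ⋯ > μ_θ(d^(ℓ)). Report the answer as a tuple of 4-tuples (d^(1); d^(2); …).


Interval decomposition of M: I[1,2], I[2,2], I[2,3], I[2,4], I[3,4].
HN type (ℓ=5): μ^(1)=4; μ^(2)=3; μ^(3)=-3/2; μ^(4)=-2; μ^(5)=-6

((0, 0, 0, 2); (0, 2, 0, 0); (0, 2, 2, 0); (1, 0, 0, 0); (0, 0, 1, 0))


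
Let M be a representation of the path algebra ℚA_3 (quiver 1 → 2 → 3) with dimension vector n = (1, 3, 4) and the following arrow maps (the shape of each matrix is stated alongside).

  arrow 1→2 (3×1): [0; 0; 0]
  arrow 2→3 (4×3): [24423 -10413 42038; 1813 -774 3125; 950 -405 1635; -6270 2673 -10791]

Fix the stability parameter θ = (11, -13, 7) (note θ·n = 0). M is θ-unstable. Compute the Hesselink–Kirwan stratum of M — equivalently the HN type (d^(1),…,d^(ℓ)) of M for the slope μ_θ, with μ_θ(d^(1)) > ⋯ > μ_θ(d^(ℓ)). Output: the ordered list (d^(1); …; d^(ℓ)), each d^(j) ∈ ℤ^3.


Via rank(M_{q-1}∘⋯∘M_p): M ≅ I[1,1], I[2,2], I[2,3]^2, I[3,3]^2.
μ_θ-semistable layers: μ^(1)=11; μ^(2)=7; μ^(3)=-13

((1, 0, 0); (0, 0, 4); (0, 3, 0))


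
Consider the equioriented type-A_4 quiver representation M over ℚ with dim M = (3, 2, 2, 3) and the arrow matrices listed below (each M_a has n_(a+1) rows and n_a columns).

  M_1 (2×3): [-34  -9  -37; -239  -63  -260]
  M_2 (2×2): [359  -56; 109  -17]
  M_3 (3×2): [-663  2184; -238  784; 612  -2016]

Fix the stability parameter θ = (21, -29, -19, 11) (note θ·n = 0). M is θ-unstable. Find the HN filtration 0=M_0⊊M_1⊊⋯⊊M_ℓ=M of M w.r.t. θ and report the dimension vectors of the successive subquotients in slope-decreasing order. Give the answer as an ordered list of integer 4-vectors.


Interval decomposition of M: I[1,1], I[1,3], I[1,4], I[4,4]^2.
HN type (ℓ=3): μ^(1)=21; μ^(2)=11; μ^(3)=-9

((1, 0, 0, 0); (0, 0, 0, 3); (2, 2, 2, 0))


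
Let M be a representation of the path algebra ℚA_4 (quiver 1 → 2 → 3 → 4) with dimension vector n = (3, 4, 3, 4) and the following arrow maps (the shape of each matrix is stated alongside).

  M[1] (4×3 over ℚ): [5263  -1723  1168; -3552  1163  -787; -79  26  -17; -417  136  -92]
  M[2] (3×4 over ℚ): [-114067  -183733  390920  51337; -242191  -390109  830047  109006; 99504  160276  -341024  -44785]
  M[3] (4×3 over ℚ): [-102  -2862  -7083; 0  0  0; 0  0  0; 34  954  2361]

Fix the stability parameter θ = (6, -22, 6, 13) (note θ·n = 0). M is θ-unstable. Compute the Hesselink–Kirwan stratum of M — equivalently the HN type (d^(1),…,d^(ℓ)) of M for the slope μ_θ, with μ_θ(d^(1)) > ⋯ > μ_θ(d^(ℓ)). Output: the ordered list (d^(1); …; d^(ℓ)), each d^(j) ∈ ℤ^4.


Interval decomposition of M: I[1,3]^2, I[1,4], I[2,2], I[4,4]^3.
HN type (ℓ=4): μ^(1)=13; μ^(2)=6; μ^(3)=-8; μ^(4)=-22

((0, 0, 0, 4); (0, 0, 3, 0); (3, 3, 0, 0); (0, 1, 0, 0))


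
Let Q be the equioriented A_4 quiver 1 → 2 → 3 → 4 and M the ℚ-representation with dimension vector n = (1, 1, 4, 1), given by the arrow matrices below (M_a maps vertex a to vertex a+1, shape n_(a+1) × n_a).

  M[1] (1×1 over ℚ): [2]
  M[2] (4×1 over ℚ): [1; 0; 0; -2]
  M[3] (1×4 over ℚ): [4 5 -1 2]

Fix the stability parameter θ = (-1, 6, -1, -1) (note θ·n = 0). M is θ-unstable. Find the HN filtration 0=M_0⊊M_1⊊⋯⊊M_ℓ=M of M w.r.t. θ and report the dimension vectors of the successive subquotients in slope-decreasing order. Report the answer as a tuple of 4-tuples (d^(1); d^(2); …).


Interval decomposition of M: I[1,3], I[3,3]^2, I[3,4].
HN type (ℓ=2): μ^(1)=5/2; μ^(2)=-1

((0, 1, 1, 0); (1, 0, 3, 1))


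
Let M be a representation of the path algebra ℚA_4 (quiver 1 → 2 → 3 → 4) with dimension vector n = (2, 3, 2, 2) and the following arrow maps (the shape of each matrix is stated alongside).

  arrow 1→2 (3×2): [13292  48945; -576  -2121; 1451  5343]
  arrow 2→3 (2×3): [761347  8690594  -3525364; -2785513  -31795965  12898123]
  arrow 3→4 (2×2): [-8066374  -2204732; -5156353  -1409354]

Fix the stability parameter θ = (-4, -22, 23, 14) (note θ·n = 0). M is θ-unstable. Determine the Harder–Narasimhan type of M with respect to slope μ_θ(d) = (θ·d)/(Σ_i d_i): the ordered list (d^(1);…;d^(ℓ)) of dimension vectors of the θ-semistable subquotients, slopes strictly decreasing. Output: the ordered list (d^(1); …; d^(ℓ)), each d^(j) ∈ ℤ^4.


Interval decomposition of M: I[1,3], I[1,4], I[2,2], I[4,4].
HN type (ℓ=5): μ^(1)=23; μ^(2)=37/2; μ^(3)=14; μ^(4)=-13; μ^(5)=-22

((0, 0, 1, 0); (0, 0, 1, 1); (0, 0, 0, 1); (2, 2, 0, 0); (0, 1, 0, 0))


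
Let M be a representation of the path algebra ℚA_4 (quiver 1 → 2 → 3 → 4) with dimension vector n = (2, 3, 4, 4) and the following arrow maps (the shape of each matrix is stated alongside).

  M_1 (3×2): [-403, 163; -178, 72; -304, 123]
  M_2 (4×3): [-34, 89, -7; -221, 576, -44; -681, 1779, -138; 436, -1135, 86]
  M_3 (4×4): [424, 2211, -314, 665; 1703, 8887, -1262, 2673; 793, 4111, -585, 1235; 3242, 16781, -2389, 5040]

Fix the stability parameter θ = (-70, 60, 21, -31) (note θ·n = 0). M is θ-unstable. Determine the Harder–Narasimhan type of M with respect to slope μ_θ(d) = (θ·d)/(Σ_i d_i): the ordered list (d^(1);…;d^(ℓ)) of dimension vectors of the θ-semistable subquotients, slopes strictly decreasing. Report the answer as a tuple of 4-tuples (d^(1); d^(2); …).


Via rank(M_{q-1}∘⋯∘M_p): M ≅ I[1,4]^2, I[2,4], I[3,4].
μ_θ-semistable layers: μ^(1)=50/3; μ^(2)=-5; μ^(3)=-70

((0, 3, 3, 3); (0, 0, 1, 1); (2, 0, 0, 0))


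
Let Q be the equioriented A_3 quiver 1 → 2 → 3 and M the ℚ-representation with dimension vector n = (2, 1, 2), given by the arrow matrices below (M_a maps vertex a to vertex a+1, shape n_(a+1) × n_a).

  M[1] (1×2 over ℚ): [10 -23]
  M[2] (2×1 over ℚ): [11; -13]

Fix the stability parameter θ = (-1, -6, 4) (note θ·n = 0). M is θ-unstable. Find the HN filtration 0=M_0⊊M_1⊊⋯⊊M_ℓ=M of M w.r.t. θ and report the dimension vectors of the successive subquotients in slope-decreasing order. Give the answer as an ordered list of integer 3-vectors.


Via rank(M_{q-1}∘⋯∘M_p): M ≅ I[1,1], I[1,3], I[3,3].
μ_θ-semistable layers: μ^(1)=4; μ^(2)=-1; μ^(3)=-7/2

((0, 0, 2); (1, 0, 0); (1, 1, 0))


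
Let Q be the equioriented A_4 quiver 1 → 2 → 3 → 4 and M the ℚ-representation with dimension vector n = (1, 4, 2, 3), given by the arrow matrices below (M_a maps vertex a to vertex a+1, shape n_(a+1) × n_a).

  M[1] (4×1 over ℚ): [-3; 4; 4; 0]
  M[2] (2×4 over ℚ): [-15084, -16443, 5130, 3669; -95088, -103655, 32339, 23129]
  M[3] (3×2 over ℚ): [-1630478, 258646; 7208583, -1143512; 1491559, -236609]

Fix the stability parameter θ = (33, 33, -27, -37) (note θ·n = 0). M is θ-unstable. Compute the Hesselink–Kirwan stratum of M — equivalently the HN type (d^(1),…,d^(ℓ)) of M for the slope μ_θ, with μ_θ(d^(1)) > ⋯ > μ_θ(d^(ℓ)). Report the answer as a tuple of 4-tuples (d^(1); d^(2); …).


Interval decomposition of M: I[1,2], I[2,2], I[2,4]^2, I[4,4].
HN type (ℓ=3): μ^(1)=33; μ^(2)=-31/3; μ^(3)=-37

((1, 2, 0, 0); (0, 2, 2, 2); (0, 0, 0, 1))


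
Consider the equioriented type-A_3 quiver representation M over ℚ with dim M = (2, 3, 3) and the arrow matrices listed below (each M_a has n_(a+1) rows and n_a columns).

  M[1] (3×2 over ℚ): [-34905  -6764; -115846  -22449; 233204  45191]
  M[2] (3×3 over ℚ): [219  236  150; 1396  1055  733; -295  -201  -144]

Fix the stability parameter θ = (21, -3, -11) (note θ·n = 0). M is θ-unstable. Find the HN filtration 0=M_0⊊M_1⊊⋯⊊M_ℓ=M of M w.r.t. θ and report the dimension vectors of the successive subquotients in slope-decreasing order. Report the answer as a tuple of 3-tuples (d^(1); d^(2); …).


Interval decomposition of M: I[1,3]^2, I[2,3].
HN type (ℓ=2): μ^(1)=7/3; μ^(2)=-7

((2, 2, 2); (0, 1, 1))


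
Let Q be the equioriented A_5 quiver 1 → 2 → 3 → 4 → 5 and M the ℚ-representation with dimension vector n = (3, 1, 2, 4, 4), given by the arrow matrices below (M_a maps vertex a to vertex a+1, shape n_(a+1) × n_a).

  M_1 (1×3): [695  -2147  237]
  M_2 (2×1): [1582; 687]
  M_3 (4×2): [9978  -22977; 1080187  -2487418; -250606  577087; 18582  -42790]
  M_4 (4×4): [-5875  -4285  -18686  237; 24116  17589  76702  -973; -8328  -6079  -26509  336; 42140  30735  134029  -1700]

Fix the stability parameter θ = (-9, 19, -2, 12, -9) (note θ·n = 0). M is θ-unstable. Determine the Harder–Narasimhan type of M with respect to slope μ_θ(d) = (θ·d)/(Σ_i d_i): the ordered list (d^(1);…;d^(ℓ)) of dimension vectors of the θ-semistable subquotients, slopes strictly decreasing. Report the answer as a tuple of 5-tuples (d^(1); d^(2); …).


Barcode: M ≅ I[1,1]^2, I[1,5], I[3,5], I[4,5]^2. HN layers by μ_θ (4 steps, strictly decreasing):
  μ^(1)=5; μ^(2)=3/2; μ^(3)=-2; μ^(4)=-9

((0, 1, 1, 1, 1); (0, 0, 0, 3, 3); (0, 0, 1, 0, 0); (3, 0, 0, 0, 0))


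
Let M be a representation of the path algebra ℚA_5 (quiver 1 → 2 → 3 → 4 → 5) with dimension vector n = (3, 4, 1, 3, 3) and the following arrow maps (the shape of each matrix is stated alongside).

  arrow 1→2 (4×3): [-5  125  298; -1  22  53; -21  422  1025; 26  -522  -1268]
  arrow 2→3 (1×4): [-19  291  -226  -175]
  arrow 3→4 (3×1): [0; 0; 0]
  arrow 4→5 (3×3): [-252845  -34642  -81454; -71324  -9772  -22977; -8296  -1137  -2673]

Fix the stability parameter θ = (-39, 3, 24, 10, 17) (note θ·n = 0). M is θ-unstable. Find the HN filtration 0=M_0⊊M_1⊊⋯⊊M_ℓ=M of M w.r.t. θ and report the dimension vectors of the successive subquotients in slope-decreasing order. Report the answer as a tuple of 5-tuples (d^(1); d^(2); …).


Interval decomposition of M: I[1,1], I[1,2], I[1,3], I[2,2]^2, I[4,5]^3.
HN type (ℓ=5): μ^(1)=24; μ^(2)=17; μ^(3)=10; μ^(4)=3; μ^(5)=-39

((0, 0, 1, 0, 0); (0, 0, 0, 0, 3); (0, 0, 0, 3, 0); (0, 4, 0, 0, 0); (3, 0, 0, 0, 0))


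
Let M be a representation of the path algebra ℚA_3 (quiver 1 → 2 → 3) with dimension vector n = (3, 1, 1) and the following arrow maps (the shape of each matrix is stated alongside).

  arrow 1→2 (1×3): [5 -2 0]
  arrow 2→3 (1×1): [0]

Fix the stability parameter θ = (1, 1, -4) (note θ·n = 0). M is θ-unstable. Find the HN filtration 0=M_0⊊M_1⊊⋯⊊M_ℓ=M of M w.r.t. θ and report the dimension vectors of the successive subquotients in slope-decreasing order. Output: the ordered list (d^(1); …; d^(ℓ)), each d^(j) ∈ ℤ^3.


Via rank(M_{q-1}∘⋯∘M_p): M ≅ I[1,1]^2, I[1,2], I[3,3].
μ_θ-semistable layers: μ^(1)=1; μ^(2)=-4

((3, 1, 0); (0, 0, 1))


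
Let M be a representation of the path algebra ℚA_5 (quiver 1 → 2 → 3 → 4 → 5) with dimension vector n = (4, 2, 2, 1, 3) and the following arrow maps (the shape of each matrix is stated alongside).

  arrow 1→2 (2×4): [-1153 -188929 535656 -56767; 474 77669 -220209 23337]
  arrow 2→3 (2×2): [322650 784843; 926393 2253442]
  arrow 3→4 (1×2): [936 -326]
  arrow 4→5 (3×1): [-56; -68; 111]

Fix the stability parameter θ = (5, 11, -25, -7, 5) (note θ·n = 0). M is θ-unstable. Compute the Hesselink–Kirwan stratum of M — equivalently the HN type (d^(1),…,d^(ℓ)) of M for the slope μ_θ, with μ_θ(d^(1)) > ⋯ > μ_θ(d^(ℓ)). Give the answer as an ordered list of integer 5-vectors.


Interval decomposition of M: I[1,1]^2, I[1,3], I[1,5], I[5,5]^2.
HN type (ℓ=3): μ^(1)=5; μ^(2)=-3; μ^(3)=-4

((2, 0, 0, 0, 3); (1, 1, 1, 0, 0); (1, 1, 1, 1, 0))


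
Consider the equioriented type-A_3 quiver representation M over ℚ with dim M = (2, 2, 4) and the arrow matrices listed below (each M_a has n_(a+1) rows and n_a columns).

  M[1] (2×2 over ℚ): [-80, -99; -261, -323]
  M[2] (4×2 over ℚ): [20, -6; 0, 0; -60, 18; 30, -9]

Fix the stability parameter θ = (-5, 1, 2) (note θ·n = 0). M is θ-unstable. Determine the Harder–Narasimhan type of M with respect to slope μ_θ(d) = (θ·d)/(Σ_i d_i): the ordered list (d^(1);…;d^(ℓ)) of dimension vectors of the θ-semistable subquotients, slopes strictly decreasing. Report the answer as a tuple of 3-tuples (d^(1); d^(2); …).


Via rank(M_{q-1}∘⋯∘M_p): M ≅ I[1,2], I[1,3], I[3,3]^3.
μ_θ-semistable layers: μ^(1)=2; μ^(2)=1; μ^(3)=-5

((0, 0, 4); (0, 2, 0); (2, 0, 0))


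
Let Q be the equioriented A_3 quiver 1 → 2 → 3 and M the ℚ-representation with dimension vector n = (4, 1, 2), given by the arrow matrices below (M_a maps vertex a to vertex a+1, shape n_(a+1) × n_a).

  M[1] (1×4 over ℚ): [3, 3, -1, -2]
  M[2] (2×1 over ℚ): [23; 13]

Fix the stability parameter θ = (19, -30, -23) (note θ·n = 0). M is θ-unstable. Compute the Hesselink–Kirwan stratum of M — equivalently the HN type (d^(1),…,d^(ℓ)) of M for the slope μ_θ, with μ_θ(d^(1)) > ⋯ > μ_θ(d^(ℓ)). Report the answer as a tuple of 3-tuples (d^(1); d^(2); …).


Interval decomposition of M: I[1,1]^3, I[1,3], I[3,3].
HN type (ℓ=3): μ^(1)=19; μ^(2)=-34/3; μ^(3)=-23

((3, 0, 0); (1, 1, 1); (0, 0, 1))


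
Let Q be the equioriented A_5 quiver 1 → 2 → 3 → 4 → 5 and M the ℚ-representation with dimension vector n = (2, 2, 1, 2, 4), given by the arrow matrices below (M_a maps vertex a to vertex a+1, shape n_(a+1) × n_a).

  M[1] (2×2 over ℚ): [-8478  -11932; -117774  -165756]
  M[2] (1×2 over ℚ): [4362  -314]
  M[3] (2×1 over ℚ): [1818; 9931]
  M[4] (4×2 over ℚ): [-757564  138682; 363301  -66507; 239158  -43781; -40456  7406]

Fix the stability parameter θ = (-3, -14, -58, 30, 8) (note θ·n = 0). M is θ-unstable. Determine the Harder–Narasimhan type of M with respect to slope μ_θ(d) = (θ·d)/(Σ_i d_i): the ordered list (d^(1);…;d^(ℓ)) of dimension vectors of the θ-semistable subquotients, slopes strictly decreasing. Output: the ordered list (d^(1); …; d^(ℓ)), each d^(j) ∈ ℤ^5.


Via rank(M_{q-1}∘⋯∘M_p): M ≅ I[1,1], I[1,2], I[2,5], I[4,5], I[5,5]^2.
μ_θ-semistable layers: μ^(1)=19; μ^(2)=8; μ^(3)=-3; μ^(4)=-17/2; μ^(5)=-36

((0, 0, 0, 2, 2); (0, 0, 0, 0, 2); (1, 0, 0, 0, 0); (1, 1, 0, 0, 0); (0, 1, 1, 0, 0))


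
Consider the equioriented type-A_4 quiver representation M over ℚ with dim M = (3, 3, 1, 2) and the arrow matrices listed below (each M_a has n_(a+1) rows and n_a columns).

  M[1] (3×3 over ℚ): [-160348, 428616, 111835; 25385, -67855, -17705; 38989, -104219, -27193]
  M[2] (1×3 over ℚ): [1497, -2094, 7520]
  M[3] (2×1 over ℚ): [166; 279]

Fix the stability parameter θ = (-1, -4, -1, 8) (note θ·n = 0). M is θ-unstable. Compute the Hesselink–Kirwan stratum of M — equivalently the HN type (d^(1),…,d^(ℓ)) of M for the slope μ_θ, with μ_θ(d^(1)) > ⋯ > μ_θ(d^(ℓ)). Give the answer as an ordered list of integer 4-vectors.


Barcode: M ≅ I[1,1], I[1,2], I[1,4], I[2,2], I[4,4]. HN layers by μ_θ (4 steps, strictly decreasing):
  μ^(1)=8; μ^(2)=-1; μ^(3)=-5/2; μ^(4)=-4

((0, 0, 0, 2); (1, 0, 1, 0); (2, 2, 0, 0); (0, 1, 0, 0))


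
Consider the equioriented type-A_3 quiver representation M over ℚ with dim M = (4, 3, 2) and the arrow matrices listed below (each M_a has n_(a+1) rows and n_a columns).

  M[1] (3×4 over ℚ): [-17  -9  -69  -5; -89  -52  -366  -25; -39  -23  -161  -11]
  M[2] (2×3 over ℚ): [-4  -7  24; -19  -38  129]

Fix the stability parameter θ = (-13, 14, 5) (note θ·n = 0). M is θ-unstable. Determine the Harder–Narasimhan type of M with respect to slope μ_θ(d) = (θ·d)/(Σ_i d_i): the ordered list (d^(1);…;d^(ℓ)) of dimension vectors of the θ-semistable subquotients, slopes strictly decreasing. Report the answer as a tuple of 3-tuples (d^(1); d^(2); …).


Barcode: M ≅ I[1,1], I[1,2], I[1,3]^2. HN layers by μ_θ (3 steps, strictly decreasing):
  μ^(1)=14; μ^(2)=19/2; μ^(3)=-13

((0, 1, 0); (0, 2, 2); (4, 0, 0))


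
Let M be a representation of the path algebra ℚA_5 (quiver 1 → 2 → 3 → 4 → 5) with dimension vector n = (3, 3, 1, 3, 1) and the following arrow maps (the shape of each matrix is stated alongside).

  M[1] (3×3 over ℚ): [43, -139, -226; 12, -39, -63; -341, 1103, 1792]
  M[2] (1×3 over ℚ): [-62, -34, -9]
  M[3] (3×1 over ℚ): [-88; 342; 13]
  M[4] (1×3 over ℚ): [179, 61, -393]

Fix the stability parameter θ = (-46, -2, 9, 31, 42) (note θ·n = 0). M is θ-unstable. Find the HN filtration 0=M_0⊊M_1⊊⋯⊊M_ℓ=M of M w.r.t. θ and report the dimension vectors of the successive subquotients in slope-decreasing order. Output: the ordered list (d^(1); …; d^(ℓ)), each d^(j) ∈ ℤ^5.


Barcode: M ≅ I[1,1], I[1,2], I[1,5], I[2,2], I[4,4]^2. HN layers by μ_θ (5 steps, strictly decreasing):
  μ^(1)=42; μ^(2)=31; μ^(3)=9; μ^(4)=-2; μ^(5)=-46

((0, 0, 0, 0, 1); (0, 0, 0, 3, 0); (0, 0, 1, 0, 0); (0, 3, 0, 0, 0); (3, 0, 0, 0, 0))


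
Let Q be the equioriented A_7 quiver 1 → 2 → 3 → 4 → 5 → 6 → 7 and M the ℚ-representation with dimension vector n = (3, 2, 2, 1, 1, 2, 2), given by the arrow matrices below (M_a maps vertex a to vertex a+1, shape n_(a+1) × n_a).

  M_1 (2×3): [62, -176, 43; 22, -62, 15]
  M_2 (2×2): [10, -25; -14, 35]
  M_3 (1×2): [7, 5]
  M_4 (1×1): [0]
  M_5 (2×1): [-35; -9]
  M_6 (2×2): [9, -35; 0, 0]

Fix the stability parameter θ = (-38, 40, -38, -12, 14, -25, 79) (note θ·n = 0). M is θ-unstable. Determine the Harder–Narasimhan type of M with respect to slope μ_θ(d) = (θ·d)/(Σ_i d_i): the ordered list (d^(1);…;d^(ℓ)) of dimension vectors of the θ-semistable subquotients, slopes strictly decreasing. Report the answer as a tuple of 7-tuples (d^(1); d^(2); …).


Interval decomposition of M: I[1,1], I[1,2], I[1,3], I[3,4], I[5,6], I[6,7], I[7,7].
HN type (ℓ=7): μ^(1)=79; μ^(2)=40; μ^(3)=1; μ^(4)=-11/2; μ^(5)=-12; μ^(6)=-25; μ^(7)=-38

((0, 0, 0, 0, 0, 0, 2); (0, 1, 0, 0, 0, 0, 0); (0, 1, 1, 0, 0, 0, 0); (0, 0, 0, 0, 1, 1, 0); (0, 0, 0, 1, 0, 0, 0); (0, 0, 0, 0, 0, 1, 0); (3, 0, 1, 0, 0, 0, 0))


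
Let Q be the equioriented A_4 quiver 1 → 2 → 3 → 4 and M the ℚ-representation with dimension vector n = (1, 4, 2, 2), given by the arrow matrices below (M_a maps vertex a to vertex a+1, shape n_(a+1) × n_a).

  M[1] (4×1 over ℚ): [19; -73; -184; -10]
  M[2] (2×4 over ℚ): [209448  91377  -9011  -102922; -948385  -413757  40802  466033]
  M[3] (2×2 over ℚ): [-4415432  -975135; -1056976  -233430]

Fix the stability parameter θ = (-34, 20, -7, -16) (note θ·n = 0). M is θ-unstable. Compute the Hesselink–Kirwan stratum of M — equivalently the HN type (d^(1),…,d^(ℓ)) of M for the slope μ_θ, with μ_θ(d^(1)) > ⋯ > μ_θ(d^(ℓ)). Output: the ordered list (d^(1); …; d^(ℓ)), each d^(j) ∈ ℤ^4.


Via rank(M_{q-1}∘⋯∘M_p): M ≅ I[1,3], I[2,2]^2, I[2,4], I[4,4].
μ_θ-semistable layers: μ^(1)=20; μ^(2)=13/2; μ^(3)=-1; μ^(4)=-16; μ^(5)=-34

((0, 2, 0, 0); (0, 1, 1, 0); (0, 1, 1, 1); (0, 0, 0, 1); (1, 0, 0, 0))


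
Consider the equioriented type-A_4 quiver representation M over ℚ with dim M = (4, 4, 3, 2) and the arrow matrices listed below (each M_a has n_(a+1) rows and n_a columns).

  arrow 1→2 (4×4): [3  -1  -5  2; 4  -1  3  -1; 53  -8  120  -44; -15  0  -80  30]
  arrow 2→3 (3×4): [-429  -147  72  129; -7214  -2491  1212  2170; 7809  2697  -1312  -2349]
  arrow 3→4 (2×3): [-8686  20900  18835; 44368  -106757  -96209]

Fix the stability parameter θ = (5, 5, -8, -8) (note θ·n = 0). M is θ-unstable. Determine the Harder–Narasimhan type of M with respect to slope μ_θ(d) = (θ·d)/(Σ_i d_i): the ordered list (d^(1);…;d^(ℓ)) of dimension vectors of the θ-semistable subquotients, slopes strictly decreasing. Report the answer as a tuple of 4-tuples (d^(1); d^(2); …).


Via rank(M_{q-1}∘⋯∘M_p): M ≅ I[1,1], I[1,2], I[1,4]^2, I[2,2], I[3,3].
μ_θ-semistable layers: μ^(1)=5; μ^(2)=-3/2; μ^(3)=-8

((2, 2, 0, 0); (2, 2, 2, 2); (0, 0, 1, 0))
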